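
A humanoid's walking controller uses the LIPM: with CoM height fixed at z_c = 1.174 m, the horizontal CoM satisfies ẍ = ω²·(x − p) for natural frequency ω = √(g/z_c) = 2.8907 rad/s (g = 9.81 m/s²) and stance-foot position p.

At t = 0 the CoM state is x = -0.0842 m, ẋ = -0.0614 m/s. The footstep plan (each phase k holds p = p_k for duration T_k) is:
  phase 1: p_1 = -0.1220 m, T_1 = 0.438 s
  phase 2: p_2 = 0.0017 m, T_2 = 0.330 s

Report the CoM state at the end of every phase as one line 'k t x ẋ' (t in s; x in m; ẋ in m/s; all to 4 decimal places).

phase 1: p=-0.1220, T=0.438, ωT=1.266127, cosh=1.914504, sinh=1.632583; start (x,ẋ)=(-0.084200, -0.061400) → end (x,ẋ)=(-0.084309, 0.060839)
phase 2: p=0.0017, T=0.330, ωT=0.953931, cosh=1.490559, sinh=1.105335; start (x,ẋ)=(-0.084309, 0.060839) → end (x,ẋ)=(-0.103238, -0.184130)

1 0.4380 -0.0843 0.0608
2 0.7680 -0.1032 -0.1841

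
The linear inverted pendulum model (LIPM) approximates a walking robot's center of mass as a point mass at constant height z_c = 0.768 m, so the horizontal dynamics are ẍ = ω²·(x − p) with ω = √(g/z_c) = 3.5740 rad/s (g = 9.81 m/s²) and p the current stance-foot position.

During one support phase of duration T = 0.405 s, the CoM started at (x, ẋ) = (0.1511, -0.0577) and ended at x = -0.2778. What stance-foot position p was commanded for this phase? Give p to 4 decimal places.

ωT = 3.5740·0.405 = 1.447470; cosh(ωT) = 2.243753, sinh(ωT) = 2.008589
x(T) = p + (x₀−p)·cosh(ωT) + (ẋ₀/ω)·sinh(ωT) ⇒ p·(1 − cosh) = x(T) − x₀·cosh − (ẋ₀/ω)·sinh
numerator   = -0.2778 − (0.1511)·2.243753 − (-0.0577/3.5740)·2.008589 = -0.584404
denominator = 1 − 2.243753 = -1.243753
p = -0.584404 / -1.243753 = 0.4699

p = 0.4699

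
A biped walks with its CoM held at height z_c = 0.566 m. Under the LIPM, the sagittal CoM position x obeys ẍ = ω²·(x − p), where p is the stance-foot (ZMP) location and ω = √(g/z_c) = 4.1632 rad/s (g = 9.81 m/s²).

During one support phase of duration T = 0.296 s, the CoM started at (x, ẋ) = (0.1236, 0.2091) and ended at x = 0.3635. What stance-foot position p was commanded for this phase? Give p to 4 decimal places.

p = -0.0637

ωT = 4.1632·0.296 = 1.232307; cosh(ωT) = 1.860376, sinh(ωT) = 1.568757
x(T) = p + (x₀−p)·cosh(ωT) + (ẋ₀/ω)·sinh(ωT) ⇒ p·(1 − cosh) = x(T) − x₀·cosh − (ẋ₀/ω)·sinh
numerator   = 0.3635 − (0.1236)·1.860376 − (0.2091/4.1632)·1.568757 = 0.054766
denominator = 1 − 1.860376 = -0.860376
p = 0.054766 / -0.860376 = -0.0637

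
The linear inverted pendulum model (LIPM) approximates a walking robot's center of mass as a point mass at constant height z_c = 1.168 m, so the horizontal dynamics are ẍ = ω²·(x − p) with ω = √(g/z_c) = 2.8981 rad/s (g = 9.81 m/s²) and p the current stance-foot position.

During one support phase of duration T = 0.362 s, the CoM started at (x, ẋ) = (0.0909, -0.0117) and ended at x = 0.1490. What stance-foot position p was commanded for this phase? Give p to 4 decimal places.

ωT = 2.8981·0.362 = 1.049112; cosh(ωT) = 1.602682, sinh(ωT) = 1.252433
x(T) = p + (x₀−p)·cosh(ωT) + (ẋ₀/ω)·sinh(ωT) ⇒ p·(1 − cosh) = x(T) − x₀·cosh − (ẋ₀/ω)·sinh
numerator   = 0.1490 − (0.0909)·1.602682 − (-0.0117/2.8981)·1.252433 = 0.008372
denominator = 1 − 1.602682 = -0.602682
p = 0.008372 / -0.602682 = -0.0139

p = -0.0139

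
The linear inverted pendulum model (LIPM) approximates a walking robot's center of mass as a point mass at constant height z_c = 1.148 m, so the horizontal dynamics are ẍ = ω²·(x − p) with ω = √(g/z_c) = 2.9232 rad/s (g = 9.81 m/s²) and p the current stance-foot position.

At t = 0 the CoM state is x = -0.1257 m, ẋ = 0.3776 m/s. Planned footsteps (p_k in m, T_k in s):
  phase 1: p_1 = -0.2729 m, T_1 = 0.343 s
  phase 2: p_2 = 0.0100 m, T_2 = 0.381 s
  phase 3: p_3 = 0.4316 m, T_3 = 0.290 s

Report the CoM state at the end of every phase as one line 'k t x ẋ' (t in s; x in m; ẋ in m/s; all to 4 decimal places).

1 0.3430 0.1070 1.0913
2 0.7240 0.6809 2.2265
3 1.0140 1.5019 3.7701

phase 1: p=-0.2729, T=0.343, ωT=1.002658, cosh=1.546209, sinh=1.179306; start (x,ẋ)=(-0.125700, 0.377600) → end (x,ẋ)=(0.107037, 1.091298)
phase 2: p=0.0100, T=0.381, ωT=1.113739, cosh=1.687027, sinh=1.358698; start (x,ẋ)=(0.107037, 1.091298) → end (x,ẋ)=(0.680938, 2.226457)
phase 3: p=0.4316, T=0.290, ωT=0.847728, cosh=1.381362, sinh=0.952975; start (x,ẋ)=(0.680938, 2.226457) → end (x,ẋ)=(1.501860, 3.770133)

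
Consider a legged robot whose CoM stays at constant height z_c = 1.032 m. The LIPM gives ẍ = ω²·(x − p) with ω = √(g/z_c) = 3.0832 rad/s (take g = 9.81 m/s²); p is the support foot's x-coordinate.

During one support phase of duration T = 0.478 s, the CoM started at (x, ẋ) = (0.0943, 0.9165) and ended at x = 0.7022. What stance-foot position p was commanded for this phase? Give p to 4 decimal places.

ωT = 3.0832·0.478 = 1.473770; cosh(ωT) = 2.297361, sinh(ωT) = 2.068300
x(T) = p + (x₀−p)·cosh(ωT) + (ẋ₀/ω)·sinh(ωT) ⇒ p·(1 − cosh) = x(T) − x₀·cosh − (ẋ₀/ω)·sinh
numerator   = 0.7022 − (0.0943)·2.297361 − (0.9165/3.0832)·2.068300 = -0.129256
denominator = 1 − 2.297361 = -1.297361
p = -0.129256 / -1.297361 = 0.0996

p = 0.0996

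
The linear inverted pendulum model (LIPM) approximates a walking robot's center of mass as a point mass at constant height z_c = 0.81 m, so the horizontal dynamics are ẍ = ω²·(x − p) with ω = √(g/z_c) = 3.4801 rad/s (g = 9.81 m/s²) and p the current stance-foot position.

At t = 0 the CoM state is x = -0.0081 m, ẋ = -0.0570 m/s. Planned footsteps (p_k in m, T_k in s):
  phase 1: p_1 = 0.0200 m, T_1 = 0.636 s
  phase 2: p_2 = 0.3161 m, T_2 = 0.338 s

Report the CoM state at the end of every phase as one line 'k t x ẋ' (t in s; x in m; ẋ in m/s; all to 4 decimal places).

1 0.6360 -0.1840 -0.7056
2 0.9740 -0.8693 -3.8060

phase 1: p=0.0200, T=0.636, ωT=2.213344, cosh=4.627791, sinh=4.518456; start (x,ẋ)=(-0.008100, -0.057000) → end (x,ẋ)=(-0.184048, -0.705648)
phase 2: p=0.3161, T=0.338, ωT=1.176274, cosh=1.775348, sinh=1.466922; start (x,ẋ)=(-0.184048, -0.705648) → end (x,ẋ)=(-0.869279, -3.806044)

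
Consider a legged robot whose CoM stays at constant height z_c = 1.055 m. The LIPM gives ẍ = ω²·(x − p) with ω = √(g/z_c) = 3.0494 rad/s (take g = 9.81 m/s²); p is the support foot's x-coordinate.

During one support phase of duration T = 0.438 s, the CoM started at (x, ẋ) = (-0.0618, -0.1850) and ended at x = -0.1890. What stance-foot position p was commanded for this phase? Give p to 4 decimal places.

ωT = 3.0494·0.438 = 1.335637; cosh(ωT) = 2.032704, sinh(ωT) = 1.769714
x(T) = p + (x₀−p)·cosh(ωT) + (ẋ₀/ω)·sinh(ωT) ⇒ p·(1 − cosh) = x(T) − x₀·cosh − (ẋ₀/ω)·sinh
numerator   = -0.1890 − (-0.0618)·2.032704 − (-0.1850/3.0494)·1.769714 = 0.043986
denominator = 1 − 2.032704 = -1.032704
p = 0.043986 / -1.032704 = -0.0426

p = -0.0426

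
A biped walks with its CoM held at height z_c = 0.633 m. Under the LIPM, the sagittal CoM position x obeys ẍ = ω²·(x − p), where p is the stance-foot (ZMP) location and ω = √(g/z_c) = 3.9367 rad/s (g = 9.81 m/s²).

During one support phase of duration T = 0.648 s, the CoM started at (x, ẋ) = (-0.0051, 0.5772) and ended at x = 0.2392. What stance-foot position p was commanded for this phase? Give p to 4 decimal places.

p = 0.1215

ωT = 3.9367·0.648 = 2.550982; cosh(ωT) = 6.448843, sinh(ωT) = 6.370838
x(T) = p + (x₀−p)·cosh(ωT) + (ẋ₀/ω)·sinh(ωT) ⇒ p·(1 − cosh) = x(T) − x₀·cosh − (ẋ₀/ω)·sinh
numerator   = 0.2392 − (-0.0051)·6.448843 − (0.5772/3.9367)·6.370838 = -0.662005
denominator = 1 − 6.448843 = -5.448843
p = -0.662005 / -5.448843 = 0.1215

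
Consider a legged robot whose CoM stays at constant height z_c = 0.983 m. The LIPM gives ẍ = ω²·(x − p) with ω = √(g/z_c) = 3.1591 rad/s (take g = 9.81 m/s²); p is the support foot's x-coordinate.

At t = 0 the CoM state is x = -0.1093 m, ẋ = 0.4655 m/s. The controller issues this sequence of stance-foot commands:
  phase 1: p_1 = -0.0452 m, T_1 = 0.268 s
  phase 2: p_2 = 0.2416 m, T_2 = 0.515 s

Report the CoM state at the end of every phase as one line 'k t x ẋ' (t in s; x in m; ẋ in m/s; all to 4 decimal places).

1 0.2680 0.0065 0.4499
2 0.7830 -0.0313 -0.6276

phase 1: p=-0.0452, T=0.268, ωT=0.846639, cosh=1.380325, sinh=0.951471; start (x,ẋ)=(-0.109300, 0.465500) → end (x,ẋ)=(0.006522, 0.449870)
phase 2: p=0.2416, T=0.515, ωT=1.626937, cosh=2.642397, sinh=2.445866; start (x,ẋ)=(0.006522, 0.449870) → end (x,ẋ)=(-0.031266, -0.627647)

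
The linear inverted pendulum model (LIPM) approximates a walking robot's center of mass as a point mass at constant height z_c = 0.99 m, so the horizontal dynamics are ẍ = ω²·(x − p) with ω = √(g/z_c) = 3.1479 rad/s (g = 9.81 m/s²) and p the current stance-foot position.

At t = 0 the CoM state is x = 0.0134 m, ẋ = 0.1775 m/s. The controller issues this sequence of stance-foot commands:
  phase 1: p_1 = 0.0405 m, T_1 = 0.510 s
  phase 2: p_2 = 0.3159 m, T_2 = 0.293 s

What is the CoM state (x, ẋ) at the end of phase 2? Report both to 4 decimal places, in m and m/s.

phase 1: p=0.0405, T=0.510, ωT=1.605429, cosh=2.590399, sinh=2.389596; start (x,ẋ)=(0.013400, 0.177500) → end (x,ẋ)=(0.105042, 0.255944)
phase 2: p=0.3159, T=0.293, ωT=0.922335, cosh=1.456373, sinh=1.058783; start (x,ẋ)=(0.105042, 0.255944) → end (x,ẋ)=(0.094898, -0.330028)

x = 0.0949, ẋ = -0.3300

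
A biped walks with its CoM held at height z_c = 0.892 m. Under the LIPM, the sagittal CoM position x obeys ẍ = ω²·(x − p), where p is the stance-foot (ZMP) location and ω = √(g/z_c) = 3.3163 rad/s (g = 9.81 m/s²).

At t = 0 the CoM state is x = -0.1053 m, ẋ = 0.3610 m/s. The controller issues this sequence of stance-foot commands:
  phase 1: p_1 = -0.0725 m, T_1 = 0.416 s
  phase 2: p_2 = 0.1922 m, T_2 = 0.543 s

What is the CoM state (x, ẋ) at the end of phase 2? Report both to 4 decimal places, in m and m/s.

phase 1: p=-0.0725, T=0.416, ωT=1.379581, cosh=2.112460, sinh=1.860776; start (x,ẋ)=(-0.105300, 0.361000) → end (x,ẋ)=(0.060768, 0.560193)
phase 2: p=0.1922, T=0.543, ωT=1.800751, cosh=3.109683, sinh=2.944509; start (x,ẋ)=(0.060768, 0.560193) → end (x,ẋ)=(0.280879, 0.458609)

x = 0.2809, ẋ = 0.4586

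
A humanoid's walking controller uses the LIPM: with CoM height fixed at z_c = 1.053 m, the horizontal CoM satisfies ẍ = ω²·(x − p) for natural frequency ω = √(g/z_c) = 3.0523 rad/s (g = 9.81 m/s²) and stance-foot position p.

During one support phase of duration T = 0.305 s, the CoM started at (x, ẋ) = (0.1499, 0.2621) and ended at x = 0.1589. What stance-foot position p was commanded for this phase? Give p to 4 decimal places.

ωT = 3.0523·0.305 = 0.930951; cosh(ωT) = 1.465550, sinh(ωT) = 1.071372
x(T) = p + (x₀−p)·cosh(ωT) + (ẋ₀/ω)·sinh(ωT) ⇒ p·(1 − cosh) = x(T) − x₀·cosh − (ẋ₀/ω)·sinh
numerator   = 0.1589 − (0.1499)·1.465550 − (0.2621/3.0523)·1.071372 = -0.152784
denominator = 1 − 1.465550 = -0.465550
p = -0.152784 / -0.465550 = 0.3282

p = 0.3282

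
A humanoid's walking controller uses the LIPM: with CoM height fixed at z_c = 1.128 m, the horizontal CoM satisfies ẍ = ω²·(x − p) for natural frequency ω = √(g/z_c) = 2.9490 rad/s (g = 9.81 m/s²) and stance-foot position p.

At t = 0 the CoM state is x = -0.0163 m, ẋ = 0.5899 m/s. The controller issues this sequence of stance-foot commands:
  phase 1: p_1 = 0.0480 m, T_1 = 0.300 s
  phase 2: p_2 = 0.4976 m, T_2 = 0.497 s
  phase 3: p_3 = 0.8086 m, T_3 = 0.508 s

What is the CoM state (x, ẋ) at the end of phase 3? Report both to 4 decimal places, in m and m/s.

phase 1: p=0.0480, T=0.300, ωT=0.884700, cosh=1.417548, sinh=1.004710; start (x,ẋ)=(-0.016300, 0.589900) → end (x,ẋ)=(0.157828, 0.645698)
phase 2: p=0.4976, T=0.497, ωT=1.465653, cosh=2.280649, sinh=2.049721; start (x,ẋ)=(0.157828, 0.645698) → end (x,ẋ)=(0.171495, -0.581188)
phase 3: p=0.8086, T=0.508, ωT=1.498092, cosh=2.348351, sinh=2.124795; start (x,ẋ)=(0.171495, -0.581188) → end (x,ẋ)=(-1.106300, -5.356945)

x = -1.1063, ẋ = -5.3569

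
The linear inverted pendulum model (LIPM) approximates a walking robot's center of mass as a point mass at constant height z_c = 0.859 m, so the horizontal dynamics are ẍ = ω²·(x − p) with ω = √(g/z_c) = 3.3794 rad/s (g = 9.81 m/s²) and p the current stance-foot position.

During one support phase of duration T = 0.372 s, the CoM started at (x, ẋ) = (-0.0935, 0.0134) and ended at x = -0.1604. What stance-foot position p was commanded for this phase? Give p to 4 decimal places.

p = -0.0120

ωT = 3.3794·0.372 = 1.257137; cosh(ωT) = 1.899905, sinh(ωT) = 1.615437
x(T) = p + (x₀−p)·cosh(ωT) + (ẋ₀/ω)·sinh(ωT) ⇒ p·(1 − cosh) = x(T) − x₀·cosh − (ẋ₀/ω)·sinh
numerator   = -0.1604 − (-0.0935)·1.899905 − (0.0134/3.3794)·1.615437 = 0.010836
denominator = 1 − 1.899905 = -0.899905
p = 0.010836 / -0.899905 = -0.0120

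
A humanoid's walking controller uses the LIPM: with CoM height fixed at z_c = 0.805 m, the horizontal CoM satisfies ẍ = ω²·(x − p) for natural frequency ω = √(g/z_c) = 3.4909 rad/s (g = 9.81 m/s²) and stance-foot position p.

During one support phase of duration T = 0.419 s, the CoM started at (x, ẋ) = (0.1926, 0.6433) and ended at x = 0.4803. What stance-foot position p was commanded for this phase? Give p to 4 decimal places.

ωT = 3.4909·0.419 = 1.462687; cosh(ωT) = 2.274579, sinh(ωT) = 2.042966
x(T) = p + (x₀−p)·cosh(ωT) + (ẋ₀/ω)·sinh(ωT) ⇒ p·(1 − cosh) = x(T) − x₀·cosh − (ẋ₀/ω)·sinh
numerator   = 0.4803 − (0.1926)·2.274579 − (0.6433/3.4909)·2.042966 = -0.334260
denominator = 1 − 2.274579 = -1.274579
p = -0.334260 / -1.274579 = 0.2623

p = 0.2623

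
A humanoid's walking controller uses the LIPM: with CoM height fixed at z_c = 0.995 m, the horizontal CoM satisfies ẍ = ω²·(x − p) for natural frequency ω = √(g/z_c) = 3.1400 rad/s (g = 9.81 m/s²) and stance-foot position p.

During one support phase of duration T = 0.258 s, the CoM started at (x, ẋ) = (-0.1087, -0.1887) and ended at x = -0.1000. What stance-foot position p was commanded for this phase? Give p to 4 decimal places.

p = -0.2902

ωT = 3.1400·0.258 = 0.810120; cosh(ωT) = 1.346491, sinh(ωT) = 0.901687
x(T) = p + (x₀−p)·cosh(ωT) + (ẋ₀/ω)·sinh(ωT) ⇒ p·(1 − cosh) = x(T) − x₀·cosh − (ẋ₀/ω)·sinh
numerator   = -0.1000 − (-0.1087)·1.346491 − (-0.1887/3.1400)·0.901687 = 0.100551
denominator = 1 − 1.346491 = -0.346491
p = 0.100551 / -0.346491 = -0.2902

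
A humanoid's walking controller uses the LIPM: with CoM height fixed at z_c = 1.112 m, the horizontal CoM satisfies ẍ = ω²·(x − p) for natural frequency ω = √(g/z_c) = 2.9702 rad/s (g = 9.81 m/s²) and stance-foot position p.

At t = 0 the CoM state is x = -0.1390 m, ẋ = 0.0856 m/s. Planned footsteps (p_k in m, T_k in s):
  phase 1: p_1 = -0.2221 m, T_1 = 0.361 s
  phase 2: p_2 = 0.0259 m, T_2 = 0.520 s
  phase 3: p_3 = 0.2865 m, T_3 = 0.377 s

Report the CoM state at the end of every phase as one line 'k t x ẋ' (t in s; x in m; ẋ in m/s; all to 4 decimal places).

phase 1: p=-0.2221, T=0.361, ωT=1.072242, cosh=1.632082, sinh=1.289842; start (x,ẋ)=(-0.139000, 0.085600) → end (x,ẋ)=(-0.049301, 0.458070)
phase 2: p=0.0259, T=0.520, ωT=1.544504, cosh=2.449532, sinh=2.236115; start (x,ẋ)=(-0.049301, 0.458070) → end (x,ẋ)=(0.186550, 0.622592)
phase 3: p=0.2865, T=0.377, ωT=1.119765, cosh=1.695246, sinh=1.368889; start (x,ẋ)=(0.186550, 0.622592) → end (x,ẋ)=(0.403996, 0.649060)

1 0.3610 -0.0493 0.4581
2 0.8810 0.1865 0.6226
3 1.2580 0.4040 0.6491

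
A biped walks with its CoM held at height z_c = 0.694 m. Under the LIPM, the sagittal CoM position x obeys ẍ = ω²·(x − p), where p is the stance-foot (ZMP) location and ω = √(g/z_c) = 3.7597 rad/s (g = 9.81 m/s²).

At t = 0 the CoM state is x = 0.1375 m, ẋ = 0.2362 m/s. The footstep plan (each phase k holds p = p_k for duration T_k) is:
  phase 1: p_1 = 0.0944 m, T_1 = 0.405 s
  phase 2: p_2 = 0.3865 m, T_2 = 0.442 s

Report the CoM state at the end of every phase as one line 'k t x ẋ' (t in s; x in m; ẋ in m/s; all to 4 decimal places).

1 0.4050 0.3351 0.9210
2 0.8470 0.8681 2.0223

phase 1: p=0.0944, T=0.405, ωT=1.522679, cosh=2.401308, sinh=2.183181; start (x,ẋ)=(0.137500, 0.236200) → end (x,ẋ)=(0.335053, 0.920958)
phase 2: p=0.3865, T=0.442, ωT=1.661787, cosh=2.729260, sinh=2.539460; start (x,ẋ)=(0.335053, 0.920958) → end (x,ẋ)=(0.868141, 2.022337)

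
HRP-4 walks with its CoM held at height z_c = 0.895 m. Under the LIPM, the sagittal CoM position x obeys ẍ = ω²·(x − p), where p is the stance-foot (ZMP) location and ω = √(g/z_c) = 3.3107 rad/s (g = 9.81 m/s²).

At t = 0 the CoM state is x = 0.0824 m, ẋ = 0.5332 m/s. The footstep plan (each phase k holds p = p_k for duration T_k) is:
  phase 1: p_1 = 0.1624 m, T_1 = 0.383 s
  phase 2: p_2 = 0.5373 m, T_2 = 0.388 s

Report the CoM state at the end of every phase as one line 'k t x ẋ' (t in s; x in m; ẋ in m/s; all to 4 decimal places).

1 0.3830 0.2725 0.5891
2 0.7710 0.3191 -0.3166

phase 1: p=0.1624, T=0.383, ωT=1.267998, cosh=1.917563, sinh=1.636168; start (x,ẋ)=(0.082400, 0.533200) → end (x,ẋ)=(0.272506, 0.589095)
phase 2: p=0.5373, T=0.388, ωT=1.284552, cosh=1.944911, sinh=1.668136; start (x,ẋ)=(0.272506, 0.589095) → end (x,ẋ)=(0.319122, -0.316641)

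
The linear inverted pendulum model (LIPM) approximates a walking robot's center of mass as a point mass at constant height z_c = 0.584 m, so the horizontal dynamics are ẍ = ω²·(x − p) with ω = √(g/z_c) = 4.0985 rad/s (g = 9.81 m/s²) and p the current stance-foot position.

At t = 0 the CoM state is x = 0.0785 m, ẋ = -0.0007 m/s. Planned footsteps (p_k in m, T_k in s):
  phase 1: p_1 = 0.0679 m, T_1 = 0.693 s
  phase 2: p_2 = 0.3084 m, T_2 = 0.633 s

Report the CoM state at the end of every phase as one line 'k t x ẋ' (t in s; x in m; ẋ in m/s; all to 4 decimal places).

1 0.6930 0.1575 0.3646
2 1.3260 -0.1152 -1.6629

phase 1: p=0.0679, T=0.693, ωT=2.840260, cosh=8.589318, sinh=8.530907; start (x,ẋ)=(0.078500, -0.000700) → end (x,ẋ)=(0.157490, 0.364605)
phase 2: p=0.3084, T=0.633, ωT=2.594350, cosh=6.731292, sinh=6.656597; start (x,ẋ)=(0.157490, 0.364605) → end (x,ẋ)=(-0.115246, -1.662880)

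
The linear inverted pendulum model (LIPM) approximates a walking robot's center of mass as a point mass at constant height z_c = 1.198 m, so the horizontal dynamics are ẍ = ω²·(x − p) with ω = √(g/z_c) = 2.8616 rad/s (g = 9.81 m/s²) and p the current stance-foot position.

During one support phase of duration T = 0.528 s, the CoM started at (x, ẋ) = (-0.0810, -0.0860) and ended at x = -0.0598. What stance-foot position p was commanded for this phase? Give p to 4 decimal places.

p = -0.1435

ωT = 2.8616·0.528 = 1.510925; cosh(ωT) = 2.375812, sinh(ωT) = 2.155107
x(T) = p + (x₀−p)·cosh(ωT) + (ẋ₀/ω)·sinh(ωT) ⇒ p·(1 − cosh) = x(T) − x₀·cosh − (ẋ₀/ω)·sinh
numerator   = -0.0598 − (-0.0810)·2.375812 − (-0.0860/2.8616)·2.155107 = 0.197408
denominator = 1 − 2.375812 = -1.375812
p = 0.197408 / -1.375812 = -0.1435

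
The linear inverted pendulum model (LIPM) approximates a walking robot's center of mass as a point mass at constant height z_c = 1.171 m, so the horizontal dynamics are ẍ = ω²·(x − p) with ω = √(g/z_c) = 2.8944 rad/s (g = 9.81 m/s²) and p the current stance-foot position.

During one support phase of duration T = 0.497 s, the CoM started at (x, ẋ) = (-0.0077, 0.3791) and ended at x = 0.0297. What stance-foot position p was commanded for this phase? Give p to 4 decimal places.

ωT = 2.8944·0.497 = 1.438517; cosh(ωT) = 2.225860, sinh(ωT) = 1.988580
x(T) = p + (x₀−p)·cosh(ωT) + (ẋ₀/ω)·sinh(ωT) ⇒ p·(1 − cosh) = x(T) − x₀·cosh − (ẋ₀/ω)·sinh
numerator   = 0.0297 − (-0.0077)·2.225860 − (0.3791/2.8944)·1.988580 = -0.213619
denominator = 1 − 2.225860 = -1.225860
p = -0.213619 / -1.225860 = 0.1743

p = 0.1743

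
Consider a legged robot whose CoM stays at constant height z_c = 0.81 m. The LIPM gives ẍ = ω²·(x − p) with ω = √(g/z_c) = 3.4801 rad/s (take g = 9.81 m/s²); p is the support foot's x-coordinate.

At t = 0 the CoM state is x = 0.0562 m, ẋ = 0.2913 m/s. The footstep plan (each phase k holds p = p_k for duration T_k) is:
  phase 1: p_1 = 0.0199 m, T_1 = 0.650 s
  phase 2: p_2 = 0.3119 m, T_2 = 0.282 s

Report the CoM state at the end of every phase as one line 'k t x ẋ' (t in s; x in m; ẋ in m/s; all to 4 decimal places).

phase 1: p=0.0199, T=0.650, ωT=2.262065, cosh=4.853517, sinh=4.749382; start (x,ẋ)=(0.056200, 0.291300) → end (x,ẋ)=(0.593627, 2.013808)
phase 2: p=0.3119, T=0.282, ωT=0.981388, cosh=1.521474, sinh=1.146684; start (x,ẋ)=(0.593627, 2.013808) → end (x,ẋ)=(1.404085, 4.188209)

1 0.6500 0.5936 2.0138
2 0.9320 1.4041 4.1882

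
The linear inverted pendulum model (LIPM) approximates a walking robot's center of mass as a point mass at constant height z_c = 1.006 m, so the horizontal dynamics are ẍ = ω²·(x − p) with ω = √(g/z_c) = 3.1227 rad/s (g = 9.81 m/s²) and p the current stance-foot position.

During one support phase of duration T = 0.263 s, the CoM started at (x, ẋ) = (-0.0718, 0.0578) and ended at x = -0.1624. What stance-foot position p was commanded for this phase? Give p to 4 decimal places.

ωT = 3.1227·0.263 = 0.821270; cosh(ωT) = 1.356629, sinh(ωT) = 0.916756
x(T) = p + (x₀−p)·cosh(ωT) + (ẋ₀/ω)·sinh(ωT) ⇒ p·(1 − cosh) = x(T) − x₀·cosh − (ẋ₀/ω)·sinh
numerator   = -0.1624 − (-0.0718)·1.356629 − (0.0578/3.1227)·0.916756 = -0.081963
denominator = 1 − 1.356629 = -0.356629
p = -0.081963 / -0.356629 = 0.2298

p = 0.2298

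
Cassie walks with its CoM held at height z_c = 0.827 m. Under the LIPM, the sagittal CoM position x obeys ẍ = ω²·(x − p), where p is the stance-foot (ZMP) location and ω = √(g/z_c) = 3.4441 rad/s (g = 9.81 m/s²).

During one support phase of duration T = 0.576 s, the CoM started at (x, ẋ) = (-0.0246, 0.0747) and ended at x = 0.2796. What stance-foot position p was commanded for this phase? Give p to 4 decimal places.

ωT = 3.4441·0.576 = 1.983802; cosh(ωT) = 3.703937, sinh(ωT) = 3.566392
x(T) = p + (x₀−p)·cosh(ωT) + (ẋ₀/ω)·sinh(ωT) ⇒ p·(1 − cosh) = x(T) − x₀·cosh − (ẋ₀/ω)·sinh
numerator   = 0.2796 − (-0.0246)·3.703937 − (0.0747/3.4441)·3.566392 = 0.293364
denominator = 1 − 3.703937 = -2.703937
p = 0.293364 / -2.703937 = -0.1085

p = -0.1085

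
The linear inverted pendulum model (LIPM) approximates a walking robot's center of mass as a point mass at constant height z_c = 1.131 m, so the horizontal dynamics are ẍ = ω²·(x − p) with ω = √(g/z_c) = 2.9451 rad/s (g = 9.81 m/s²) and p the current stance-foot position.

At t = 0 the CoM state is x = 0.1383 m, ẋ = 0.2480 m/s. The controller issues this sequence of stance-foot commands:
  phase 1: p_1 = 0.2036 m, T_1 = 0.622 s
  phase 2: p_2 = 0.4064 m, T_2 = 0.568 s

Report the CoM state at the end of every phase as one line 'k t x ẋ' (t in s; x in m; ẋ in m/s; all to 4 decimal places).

phase 1: p=0.2036, T=0.622, ωT=1.831852, cosh=3.202780, sinh=3.042664; start (x,ẋ)=(0.138300, 0.248000) → end (x,ẋ)=(0.250674, 0.209140)
phase 2: p=0.4064, T=0.568, ωT=1.672817, cosh=2.757435, sinh=2.569717; start (x,ẋ)=(0.250674, 0.209140) → end (x,ẋ)=(0.159478, -0.601857)

1 0.6220 0.2507 0.2091
2 1.1900 0.1595 -0.6019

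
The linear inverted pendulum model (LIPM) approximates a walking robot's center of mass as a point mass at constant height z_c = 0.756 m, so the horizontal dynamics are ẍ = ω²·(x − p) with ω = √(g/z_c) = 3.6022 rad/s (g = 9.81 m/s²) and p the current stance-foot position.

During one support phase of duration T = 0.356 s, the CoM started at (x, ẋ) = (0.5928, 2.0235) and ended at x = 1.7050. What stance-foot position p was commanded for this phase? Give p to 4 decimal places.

p = 0.4042

ωT = 3.6022·0.356 = 1.282383; cosh(ωT) = 1.941298, sinh(ωT) = 1.663923
x(T) = p + (x₀−p)·cosh(ωT) + (ẋ₀/ω)·sinh(ωT) ⇒ p·(1 − cosh) = x(T) − x₀·cosh − (ẋ₀/ω)·sinh
numerator   = 1.7050 − (0.5928)·1.941298 − (2.0235/3.6022)·1.663923 = -0.380494
denominator = 1 − 1.941298 = -0.941298
p = -0.380494 / -0.941298 = 0.4042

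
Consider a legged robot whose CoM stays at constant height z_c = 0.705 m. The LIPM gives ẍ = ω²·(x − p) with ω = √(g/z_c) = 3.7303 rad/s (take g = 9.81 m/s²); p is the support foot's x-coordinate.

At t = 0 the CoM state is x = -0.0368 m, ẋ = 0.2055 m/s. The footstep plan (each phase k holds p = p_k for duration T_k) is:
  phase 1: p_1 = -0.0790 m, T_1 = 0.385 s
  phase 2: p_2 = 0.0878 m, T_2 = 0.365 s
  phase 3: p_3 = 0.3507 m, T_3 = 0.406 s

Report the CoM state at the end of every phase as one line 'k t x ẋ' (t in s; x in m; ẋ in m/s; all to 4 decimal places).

phase 1: p=-0.0790, T=0.385, ωT=1.436166, cosh=2.221190, sinh=1.983352; start (x,ẋ)=(-0.036800, 0.205500) → end (x,ẋ)=(0.123996, 0.768671)
phase 2: p=0.0878, T=0.365, ωT=1.361560, cosh=2.079267, sinh=1.823007; start (x,ẋ)=(0.123996, 0.768671) → end (x,ẋ)=(0.538713, 1.844419)
phase 3: p=0.3507, T=0.406, ωT=1.514502, cosh=2.383536, sinh=2.163619; start (x,ẋ)=(0.538713, 1.844419) → end (x,ẋ)=(1.868620, 5.913678)

1 0.3850 0.1240 0.7687
2 0.7500 0.5387 1.8444
3 1.1560 1.8686 5.9137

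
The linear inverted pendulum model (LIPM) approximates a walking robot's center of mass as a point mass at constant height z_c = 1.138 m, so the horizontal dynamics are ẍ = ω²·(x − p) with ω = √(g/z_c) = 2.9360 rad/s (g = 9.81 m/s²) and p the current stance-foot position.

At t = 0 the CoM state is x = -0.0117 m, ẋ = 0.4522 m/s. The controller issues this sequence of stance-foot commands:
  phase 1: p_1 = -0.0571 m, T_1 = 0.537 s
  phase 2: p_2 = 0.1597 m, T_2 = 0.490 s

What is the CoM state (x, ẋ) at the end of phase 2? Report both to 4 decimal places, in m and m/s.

phase 1: p=-0.0571, T=0.537, ωT=1.576632, cosh=2.522651, sinh=2.315981; start (x,ẋ)=(-0.011700, 0.452200) → end (x,ẋ)=(0.414134, 1.449450)
phase 2: p=0.1597, T=0.490, ωT=1.438640, cosh=2.226105, sinh=1.988855; start (x,ẋ)=(0.414134, 1.449450) → end (x,ẋ)=(1.707957, 4.712336)

x = 1.7080, ẋ = 4.7123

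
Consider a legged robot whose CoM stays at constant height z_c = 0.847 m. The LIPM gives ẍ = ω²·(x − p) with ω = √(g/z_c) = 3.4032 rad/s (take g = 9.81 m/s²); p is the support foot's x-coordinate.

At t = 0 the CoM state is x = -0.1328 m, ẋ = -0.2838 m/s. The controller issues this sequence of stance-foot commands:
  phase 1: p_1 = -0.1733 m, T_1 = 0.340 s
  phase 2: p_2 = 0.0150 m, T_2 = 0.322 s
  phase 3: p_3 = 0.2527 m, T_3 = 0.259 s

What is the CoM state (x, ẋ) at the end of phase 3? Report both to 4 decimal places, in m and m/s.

x = -1.2665, ẋ = -4.7649

phase 1: p=-0.1733, T=0.340, ωT=1.157088, cosh=1.747529, sinh=1.433129; start (x,ẋ)=(-0.132800, -0.283800) → end (x,ẋ)=(-0.222037, -0.298421)
phase 2: p=0.0150, T=0.322, ωT=1.095830, cosh=1.662964, sinh=1.328702; start (x,ẋ)=(-0.222037, -0.298421) → end (x,ẋ)=(-0.495695, -1.568105)
phase 3: p=0.2527, T=0.259, ωT=0.881429, cosh=1.414269, sinh=1.000078; start (x,ẋ)=(-0.495695, -1.568105) → end (x,ẋ)=(-1.266542, -4.764860)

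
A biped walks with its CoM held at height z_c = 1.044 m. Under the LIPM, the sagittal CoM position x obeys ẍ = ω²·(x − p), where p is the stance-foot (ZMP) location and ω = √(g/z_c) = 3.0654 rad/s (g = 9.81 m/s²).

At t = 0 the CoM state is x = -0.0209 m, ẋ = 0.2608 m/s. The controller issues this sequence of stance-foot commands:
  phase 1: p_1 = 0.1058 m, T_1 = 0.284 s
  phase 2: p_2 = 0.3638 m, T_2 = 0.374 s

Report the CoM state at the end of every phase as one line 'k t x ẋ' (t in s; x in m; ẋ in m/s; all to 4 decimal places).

phase 1: p=0.1058, T=0.284, ωT=0.870574, cosh=1.403496, sinh=0.984785; start (x,ẋ)=(-0.020900, 0.260800) → end (x,ẋ)=(0.011761, -0.016445)
phase 2: p=0.3638, T=0.374, ωT=1.146460, cosh=1.732396, sinh=1.414636; start (x,ẋ)=(0.011761, -0.016445) → end (x,ẋ)=(-0.253660, -1.555079)

1 0.2840 0.0118 -0.0164
2 0.6580 -0.2537 -1.5551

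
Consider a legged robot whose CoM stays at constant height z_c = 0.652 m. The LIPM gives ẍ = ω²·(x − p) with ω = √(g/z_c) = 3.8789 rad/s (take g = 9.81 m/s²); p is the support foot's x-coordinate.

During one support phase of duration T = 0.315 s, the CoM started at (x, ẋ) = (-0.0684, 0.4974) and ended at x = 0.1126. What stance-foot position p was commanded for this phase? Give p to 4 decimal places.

p = -0.0475

ωT = 3.8789·0.315 = 1.221853; cosh(ωT) = 1.844078, sinh(ωT) = 1.549394
x(T) = p + (x₀−p)·cosh(ωT) + (ẋ₀/ω)·sinh(ωT) ⇒ p·(1 − cosh) = x(T) − x₀·cosh − (ẋ₀/ω)·sinh
numerator   = 0.1126 − (-0.0684)·1.844078 − (0.4974/3.8789)·1.549394 = 0.040053
denominator = 1 − 1.844078 = -0.844078
p = 0.040053 / -0.844078 = -0.0475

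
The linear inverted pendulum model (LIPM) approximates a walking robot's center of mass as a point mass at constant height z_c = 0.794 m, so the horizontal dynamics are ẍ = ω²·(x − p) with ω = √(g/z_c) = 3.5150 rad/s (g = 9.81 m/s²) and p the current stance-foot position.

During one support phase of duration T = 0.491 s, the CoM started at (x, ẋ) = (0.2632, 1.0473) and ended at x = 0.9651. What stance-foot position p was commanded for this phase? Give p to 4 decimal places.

p = 0.3203

ωT = 3.5150·0.491 = 1.725865; cosh(ωT) = 2.897698, sinh(ωT) = 2.719679
x(T) = p + (x₀−p)·cosh(ωT) + (ẋ₀/ω)·sinh(ωT) ⇒ p·(1 − cosh) = x(T) − x₀·cosh − (ẋ₀/ω)·sinh
numerator   = 0.9651 − (0.2632)·2.897698 − (1.0473/3.5150)·2.719679 = -0.607907
denominator = 1 − 2.897698 = -1.897698
p = -0.607907 / -1.897698 = 0.3203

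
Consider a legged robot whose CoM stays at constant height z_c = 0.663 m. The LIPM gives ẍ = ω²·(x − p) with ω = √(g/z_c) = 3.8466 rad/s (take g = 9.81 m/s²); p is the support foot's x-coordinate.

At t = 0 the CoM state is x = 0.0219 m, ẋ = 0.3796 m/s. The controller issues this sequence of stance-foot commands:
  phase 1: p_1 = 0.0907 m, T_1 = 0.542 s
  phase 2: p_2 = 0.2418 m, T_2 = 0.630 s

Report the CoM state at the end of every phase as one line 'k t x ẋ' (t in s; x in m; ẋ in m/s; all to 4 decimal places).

phase 1: p=0.0907, T=0.542, ωT=2.084857, cosh=4.083884, sinh=3.959559; start (x,ẋ)=(0.021900, 0.379600) → end (x,ẋ)=(0.200476, 0.502361)
phase 2: p=0.2418, T=0.630, ωT=2.423358, cosh=5.686155, sinh=5.597531; start (x,ẋ)=(0.200476, 0.502361) → end (x,ẋ)=(0.737856, 1.966736)

1 0.5420 0.2005 0.5024
2 1.1720 0.7379 1.9667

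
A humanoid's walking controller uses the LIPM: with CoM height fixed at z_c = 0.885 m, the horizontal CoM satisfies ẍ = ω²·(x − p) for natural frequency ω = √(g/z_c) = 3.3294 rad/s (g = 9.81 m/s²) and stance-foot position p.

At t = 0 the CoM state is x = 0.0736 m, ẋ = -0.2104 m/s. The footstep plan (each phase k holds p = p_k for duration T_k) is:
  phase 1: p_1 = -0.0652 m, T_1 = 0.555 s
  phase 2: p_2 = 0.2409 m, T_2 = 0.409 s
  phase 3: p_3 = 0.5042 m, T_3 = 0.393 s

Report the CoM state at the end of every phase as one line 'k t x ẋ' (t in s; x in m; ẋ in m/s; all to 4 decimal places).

phase 1: p=-0.0652, T=0.555, ωT=1.847817, cosh=3.251766, sinh=3.094185; start (x,ẋ)=(0.073600, -0.210400) → end (x,ẋ)=(0.190609, 0.745716)
phase 2: p=0.2409, T=0.409, ωT=1.361725, cosh=2.079568, sinh=1.823350; start (x,ẋ)=(0.190609, 0.745716) → end (x,ẋ)=(0.544709, 1.245469)
phase 3: p=0.5042, T=0.393, ωT=1.308454, cosh=1.985343, sinh=1.715106; start (x,ẋ)=(0.544709, 1.245469) → end (x,ẋ)=(1.226216, 2.704004)

1 0.5550 0.1906 0.7457
2 0.9640 0.5447 1.2455
3 1.3570 1.2262 2.7040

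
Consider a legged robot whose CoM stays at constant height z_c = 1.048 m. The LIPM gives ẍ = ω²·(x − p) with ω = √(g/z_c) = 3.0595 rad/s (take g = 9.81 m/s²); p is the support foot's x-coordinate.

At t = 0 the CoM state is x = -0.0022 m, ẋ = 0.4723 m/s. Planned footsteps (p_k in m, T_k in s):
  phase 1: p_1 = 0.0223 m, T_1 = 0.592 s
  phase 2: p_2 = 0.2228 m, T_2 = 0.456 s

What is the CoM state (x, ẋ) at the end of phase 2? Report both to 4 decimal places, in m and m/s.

phase 1: p=0.0223, T=0.592, ωT=1.811224, cosh=3.140693, sinh=2.977239; start (x,ẋ)=(-0.002200, 0.472300) → end (x,ẋ)=(0.404954, 1.260182)
phase 2: p=0.2228, T=0.456, ωT=1.395132, cosh=2.141654, sinh=1.893853; start (x,ẋ)=(0.404954, 1.260182) → end (x,ẋ)=(1.392973, 3.754320)

x = 1.3930, ẋ = 3.7543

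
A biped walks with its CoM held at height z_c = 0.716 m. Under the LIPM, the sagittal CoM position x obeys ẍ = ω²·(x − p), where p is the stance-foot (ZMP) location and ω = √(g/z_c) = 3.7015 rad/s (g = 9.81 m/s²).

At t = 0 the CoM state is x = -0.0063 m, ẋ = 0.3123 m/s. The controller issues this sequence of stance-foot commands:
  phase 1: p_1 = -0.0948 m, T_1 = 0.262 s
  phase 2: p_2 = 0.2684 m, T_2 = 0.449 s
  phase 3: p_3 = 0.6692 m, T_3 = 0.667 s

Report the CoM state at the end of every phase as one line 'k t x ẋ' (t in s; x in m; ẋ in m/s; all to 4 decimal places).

phase 1: p=-0.0948, T=0.262, ωT=0.969793, cosh=1.508280, sinh=1.129118; start (x,ẋ)=(-0.006300, 0.312300) → end (x,ẋ)=(0.133948, 0.840916)
phase 2: p=0.2684, T=0.449, ωT=1.661973, cosh=2.729732, sinh=2.539968; start (x,ẋ)=(0.133948, 0.840916) → end (x,ẋ)=(0.478418, 1.031397)
phase 3: p=0.6692, T=0.667, ωT=2.468901, cosh=5.947067, sinh=5.862389; start (x,ẋ)=(0.478418, 1.031397) → end (x,ẋ)=(1.168118, 1.993879)

1 0.2620 0.1339 0.8409
2 0.7110 0.4784 1.0314
3 1.3780 1.1681 1.9939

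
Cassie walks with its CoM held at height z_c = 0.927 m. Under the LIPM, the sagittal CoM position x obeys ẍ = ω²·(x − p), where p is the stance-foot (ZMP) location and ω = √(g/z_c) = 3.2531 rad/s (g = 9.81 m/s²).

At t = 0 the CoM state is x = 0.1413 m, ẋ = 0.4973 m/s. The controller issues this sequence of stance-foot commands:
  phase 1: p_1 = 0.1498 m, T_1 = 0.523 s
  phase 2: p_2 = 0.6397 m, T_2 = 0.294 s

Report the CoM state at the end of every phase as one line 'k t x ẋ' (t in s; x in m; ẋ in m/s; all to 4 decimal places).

phase 1: p=0.1498, T=0.523, ωT=1.701371, cosh=2.831946, sinh=2.649513; start (x,ẋ)=(0.141300, 0.497300) → end (x,ẋ)=(0.530758, 1.335064)
phase 2: p=0.6397, T=0.294, ωT=0.956411, cosh=1.493305, sinh=1.109036; start (x,ẋ)=(0.530758, 1.335064) → end (x,ẋ)=(0.932162, 1.600618)

1 0.5230 0.5308 1.3351
2 0.8170 0.9322 1.6006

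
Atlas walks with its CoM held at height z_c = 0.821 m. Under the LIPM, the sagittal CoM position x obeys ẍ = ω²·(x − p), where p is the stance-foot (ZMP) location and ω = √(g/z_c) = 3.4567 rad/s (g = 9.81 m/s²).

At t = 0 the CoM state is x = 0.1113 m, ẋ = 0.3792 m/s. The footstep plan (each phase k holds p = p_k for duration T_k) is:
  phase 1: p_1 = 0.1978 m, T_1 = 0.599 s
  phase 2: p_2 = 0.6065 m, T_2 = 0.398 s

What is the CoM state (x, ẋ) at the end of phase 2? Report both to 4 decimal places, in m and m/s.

x = 0.1070, ẋ = -1.3482

phase 1: p=0.1978, T=0.599, ωT=2.070563, cosh=4.027702, sinh=3.901587; start (x,ẋ)=(0.111300, 0.379200) → end (x,ẋ)=(0.277408, 0.360712)
phase 2: p=0.6065, T=0.398, ωT=1.375767, cosh=2.105378, sinh=1.852732; start (x,ẋ)=(0.277408, 0.360712) → end (x,ẋ)=(0.106972, -1.348182)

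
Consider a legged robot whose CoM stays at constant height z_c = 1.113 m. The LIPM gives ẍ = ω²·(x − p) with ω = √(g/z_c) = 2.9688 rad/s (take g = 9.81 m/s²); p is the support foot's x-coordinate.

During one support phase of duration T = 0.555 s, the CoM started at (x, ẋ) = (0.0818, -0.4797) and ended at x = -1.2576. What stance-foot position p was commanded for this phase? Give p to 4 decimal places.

ωT = 2.9688·0.555 = 1.647684; cosh(ωT) = 2.693715, sinh(ωT) = 2.501220
x(T) = p + (x₀−p)·cosh(ωT) + (ẋ₀/ω)·sinh(ωT) ⇒ p·(1 − cosh) = x(T) − x₀·cosh − (ẋ₀/ω)·sinh
numerator   = -1.2576 − (0.0818)·2.693715 − (-0.4797/2.9688)·2.501220 = -1.073798
denominator = 1 − 2.693715 = -1.693715
p = -1.073798 / -1.693715 = 0.6340

p = 0.6340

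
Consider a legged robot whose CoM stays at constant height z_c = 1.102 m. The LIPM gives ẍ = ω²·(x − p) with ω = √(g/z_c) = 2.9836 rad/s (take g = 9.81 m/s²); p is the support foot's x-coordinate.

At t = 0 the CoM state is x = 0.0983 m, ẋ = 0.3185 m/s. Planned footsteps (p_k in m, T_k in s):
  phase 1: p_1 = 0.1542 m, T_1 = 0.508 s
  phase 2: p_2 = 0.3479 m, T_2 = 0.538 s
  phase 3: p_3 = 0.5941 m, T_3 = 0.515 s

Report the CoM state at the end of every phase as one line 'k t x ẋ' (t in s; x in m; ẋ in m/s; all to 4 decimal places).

phase 1: p=0.1542, T=0.508, ωT=1.515669, cosh=2.386063, sinh=2.166402; start (x,ẋ)=(0.098300, 0.318500) → end (x,ẋ)=(0.252083, 0.398642)
phase 2: p=0.3479, T=0.538, ωT=1.605177, cosh=2.589797, sinh=2.388943; start (x,ẋ)=(0.252083, 0.398642) → end (x,ẋ)=(0.418942, 0.349450)
phase 3: p=0.5941, T=0.515, ωT=1.536554, cosh=2.431832, sinh=2.216711; start (x,ẋ)=(0.418942, 0.349450) → end (x,ẋ)=(0.427775, -0.308650)

1 0.5080 0.2521 0.3986
2 1.0460 0.4189 0.3495
3 1.5610 0.4278 -0.3086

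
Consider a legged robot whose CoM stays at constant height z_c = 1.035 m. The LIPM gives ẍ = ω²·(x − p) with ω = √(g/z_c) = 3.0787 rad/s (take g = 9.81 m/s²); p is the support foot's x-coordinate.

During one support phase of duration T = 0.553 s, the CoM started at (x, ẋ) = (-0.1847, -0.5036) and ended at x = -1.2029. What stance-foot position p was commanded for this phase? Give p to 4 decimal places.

ωT = 3.0787·0.553 = 1.702521; cosh(ωT) = 2.834994, sinh(ωT) = 2.652771
x(T) = p + (x₀−p)·cosh(ωT) + (ẋ₀/ω)·sinh(ωT) ⇒ p·(1 − cosh) = x(T) − x₀·cosh − (ẋ₀/ω)·sinh
numerator   = -1.2029 − (-0.1847)·2.834994 − (-0.5036/3.0787)·2.652771 = -0.245348
denominator = 1 − 2.834994 = -1.834994
p = -0.245348 / -1.834994 = 0.1337

p = 0.1337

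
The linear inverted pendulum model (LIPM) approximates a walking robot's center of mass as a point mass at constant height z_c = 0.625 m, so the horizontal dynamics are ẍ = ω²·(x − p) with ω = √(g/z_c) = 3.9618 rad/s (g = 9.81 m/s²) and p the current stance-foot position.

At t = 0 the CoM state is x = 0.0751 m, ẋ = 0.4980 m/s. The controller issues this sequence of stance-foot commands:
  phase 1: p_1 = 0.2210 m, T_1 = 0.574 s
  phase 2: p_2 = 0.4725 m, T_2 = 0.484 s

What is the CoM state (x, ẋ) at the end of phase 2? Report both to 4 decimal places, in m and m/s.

x = -1.0715, ẋ = -5.9544

phase 1: p=0.2210, T=0.574, ωT=2.274073, cosh=4.910900, sinh=4.808008; start (x,ẋ)=(0.075100, 0.498000) → end (x,ẋ)=(0.108868, -0.333528)
phase 2: p=0.4725, T=0.484, ωT=1.917511, cosh=3.475488, sinh=3.328516; start (x,ẋ)=(0.108868, -0.333528) → end (x,ẋ)=(-1.071512, -5.954352)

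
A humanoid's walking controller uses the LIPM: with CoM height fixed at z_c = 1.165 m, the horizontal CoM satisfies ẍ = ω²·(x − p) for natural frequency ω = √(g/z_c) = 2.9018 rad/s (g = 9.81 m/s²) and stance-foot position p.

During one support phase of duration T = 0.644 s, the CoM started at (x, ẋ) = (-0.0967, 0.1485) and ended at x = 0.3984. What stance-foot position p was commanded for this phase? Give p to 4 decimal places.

ωT = 2.9018·0.644 = 1.868759; cosh(ωT) = 3.317283, sinh(ωT) = 3.162968
x(T) = p + (x₀−p)·cosh(ωT) + (ẋ₀/ω)·sinh(ωT) ⇒ p·(1 − cosh) = x(T) − x₀·cosh − (ẋ₀/ω)·sinh
numerator   = 0.3984 − (-0.0967)·3.317283 − (0.1485/2.9018)·3.162968 = 0.557316
denominator = 1 − 3.317283 = -2.317283
p = 0.557316 / -2.317283 = -0.2405

p = -0.2405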